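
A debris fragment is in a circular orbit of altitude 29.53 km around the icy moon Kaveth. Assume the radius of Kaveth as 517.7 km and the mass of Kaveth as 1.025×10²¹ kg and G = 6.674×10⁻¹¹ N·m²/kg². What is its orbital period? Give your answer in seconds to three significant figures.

T ≈ 9720 seconds

μ = GM = 6.674×10⁻¹¹ × 1.025×10²¹ = 6.841×10¹⁰ m³/s².
r = 517.7 + 29.53 = 547.23 km = 5.4723×10⁵ m.
Kepler's third law: T = 2π√(r³/μ) = 2π√((5.472×10⁵)³ / 6.841×10¹⁰).
r³/μ = 2.396×10⁶ s², so T = 2π × 1.548×10³ = 9.725×10³ s.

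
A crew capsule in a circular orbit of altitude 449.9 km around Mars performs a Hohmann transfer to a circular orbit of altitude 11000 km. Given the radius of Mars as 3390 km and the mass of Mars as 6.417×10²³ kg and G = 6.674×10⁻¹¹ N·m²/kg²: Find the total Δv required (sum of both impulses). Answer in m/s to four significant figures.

Δv_total ≈ 1462 m/s

μ = GM = 6.674×10⁻¹¹ × 6.417×10²³ = 4.283×10¹³ m³/s².
r₁ = 3390 + 449.9 = 3839.9 km = 3.8399×10⁶ m.
r₂ = 3390 + 11000 = 14390 km = 1.4390×10⁷ m.
Transfer ellipse a_t = (r₁ + r₂)/2 = 9.115×10⁶ m.
At r₁: circular v_c1 = √(μ/r₁) = 3340 m/s; transfer-periapsis v_p = √[μ(2/r₁ − 1/a_t)] = 4196 m/s.
Δv₁ = v_p − v_c1 = 856.5 m/s.
At r₂: circular v_c2 = √(μ/r₂) = 1725 m/s; transfer-apoapsis v_a = √[μ(2/r₂ − 1/a_t)] = 1120 m/s.
Δv₂ = v_c2 − v_a = 605.4 m/s.
Total Δv = Δv₁ + Δv₂ = 1462 m/s.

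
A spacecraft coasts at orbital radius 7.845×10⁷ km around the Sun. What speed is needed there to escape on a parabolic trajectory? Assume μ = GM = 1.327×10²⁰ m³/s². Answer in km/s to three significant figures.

v_esc ≈ 58.2 km/s

r = 7.845×10⁷ km = 7.845×10¹⁰ m.
Escape speed v_esc = √(2μ/r) = √(2 × 1.327×10²⁰ / 7.845×10¹⁰) = √(3.383×10⁹) = 58160 m/s.
= 58.16 km/s.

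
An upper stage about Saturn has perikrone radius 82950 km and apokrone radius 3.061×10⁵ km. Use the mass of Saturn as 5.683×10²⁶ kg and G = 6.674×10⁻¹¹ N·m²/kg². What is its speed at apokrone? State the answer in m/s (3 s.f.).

μ = GM = 6.674×10⁻¹¹ × 5.683×10²⁶ = 3.793×10¹⁶ m³/s².
Semi-major axis a = (r_p + r_a)/2 = 1.9452×10⁵ km = 1.945×10⁸ m.
Vis-viva: v² = μ(2/r − 1/a) = 3.793×10¹⁶ × (6.534×10⁻⁹ − 5.141×10⁻⁹) = 5.284×10⁷ m²/s².
v = 7269 m/s.

v ≈ 7270 m/s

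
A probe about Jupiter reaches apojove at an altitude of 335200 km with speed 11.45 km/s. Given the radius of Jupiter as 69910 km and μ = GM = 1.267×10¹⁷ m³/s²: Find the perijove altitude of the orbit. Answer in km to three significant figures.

perijove altitude ≈ 37500 km

r_a = 69910 + 335200 = 4.0511×10⁵ km = 4.051×10⁸ m.
Specific energy ε = v²/2 − μ/r = -2.472×10⁸ J/kg, so a = −μ/(2ε) = 2.563×10⁸ m.
The apsides satisfy r_p + r_a = 2a, so the perijove radius is 2a − r_a = 1.074×10⁸ m = 1.0742×10⁵ km.
Perijove altitude = 1.0742×10⁵ − 69910 = 37514 km.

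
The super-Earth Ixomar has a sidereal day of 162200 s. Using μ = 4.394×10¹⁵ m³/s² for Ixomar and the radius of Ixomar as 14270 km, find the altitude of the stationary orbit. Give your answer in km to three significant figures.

A synchronous orbit has period T, so by Kepler's third law a = (μT²/4π²)^(1/3).
μT²/4π² = 4.394×10¹⁵ × (1.622×10⁵)² / 39.48 = 2.928×10²⁴ m³.
a = 1.431×10⁸ m = 1.4307×10⁵ km.
Altitude h = a − R = 1.4307×10⁵ − 14270 = 1.2880×10⁵ km.

h_sync ≈ 1.29×10⁵ km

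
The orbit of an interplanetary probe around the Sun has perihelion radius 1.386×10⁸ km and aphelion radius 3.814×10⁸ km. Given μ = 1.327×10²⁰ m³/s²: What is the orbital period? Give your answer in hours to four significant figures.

T ≈ 20090 hours

Semi-major axis a = (r_p + r_a)/2 = (1.3860×10⁸ + 3.8140×10⁸)/2 = 2.6000×10⁸ km = 2.600×10¹¹ m.
By Kepler's third law T = 2π√(a³/μ) = 2π × 1.151×10⁷ = 7.231×10⁷ s.
= 20090 hours.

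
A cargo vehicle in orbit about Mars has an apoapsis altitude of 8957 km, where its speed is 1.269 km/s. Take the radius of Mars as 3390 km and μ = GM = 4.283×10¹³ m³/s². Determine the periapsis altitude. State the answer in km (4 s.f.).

periapsis altitude ≈ 342.3 km

r_a = 3390 + 8957 = 12347 km = 1.235×10⁷ m.
Specific energy ε = v²/2 − μ/r = -2.664×10⁶ J/kg, so a = −μ/(2ε) = 8.040×10⁶ m.
The apsides satisfy r_p + r_a = 2a, so the periapsis radius is 2a − r_a = 3.732×10⁶ m = 3732.3 km.
Periapsis altitude = 3732.3 − 3390 = 342.27 km.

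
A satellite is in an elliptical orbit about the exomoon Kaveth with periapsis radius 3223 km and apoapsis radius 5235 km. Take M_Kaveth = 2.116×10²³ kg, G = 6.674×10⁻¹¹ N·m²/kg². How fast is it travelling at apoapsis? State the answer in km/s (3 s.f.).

v ≈ 1.43 km/s

μ = GM = 6.674×10⁻¹¹ × 2.116×10²³ = 1.412×10¹³ m³/s².
Semi-major axis a = (r_p + r_a)/2 = 4229.0 km = 4.229×10⁶ m.
Vis-viva: v² = μ(2/r − 1/a) = 1.412×10¹³ × (3.820×10⁻⁷ − 2.365×10⁻⁷) = 2.056×10⁶ m²/s².
v = 1434 m/s = 1.434 km/s.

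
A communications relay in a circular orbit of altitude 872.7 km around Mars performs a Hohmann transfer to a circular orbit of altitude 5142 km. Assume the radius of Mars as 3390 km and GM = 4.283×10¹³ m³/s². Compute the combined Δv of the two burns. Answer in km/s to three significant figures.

r₁ = 3390 + 872.7 = 4262.7 km = 4.2627×10⁶ m.
r₂ = 3390 + 5142 = 8532.0 km = 8.5320×10⁶ m.
Transfer ellipse a_t = (r₁ + r₂)/2 = 6.397×10⁶ m.
At r₁: circular v_c1 = √(μ/r₁) = 3170 m/s; transfer-periapsis v_p = √[μ(2/r₁ − 1/a_t)] = 3661 m/s.
Δv₁ = v_p − v_c1 = 490.8 m/s.
At r₂: circular v_c2 = √(μ/r₂) = 2241 m/s; transfer-apoapsis v_a = √[μ(2/r₂ − 1/a_t)] = 1829 m/s.
Δv₂ = v_c2 − v_a = 411.6 m/s.
Total Δv = Δv₁ + Δv₂ = 902.5 m/s = 0.9025 km/s.

Δv_total ≈ 0.902 km/s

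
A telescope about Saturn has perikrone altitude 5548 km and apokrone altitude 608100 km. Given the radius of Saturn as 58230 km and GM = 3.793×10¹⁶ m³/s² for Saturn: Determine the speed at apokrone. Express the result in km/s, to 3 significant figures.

v ≈ 3.15 km/s

r_p = 58230 + 5548 = 63778 km = 6.3778×10⁷ m.
r_a = 58230 + 608100 = 666330 km = 6.6633×10⁸ m.
Semi-major axis a = (r_p + r_a)/2 = 3.6505×10⁵ km = 3.651×10⁸ m.
Vis-viva: v² = μ(2/r − 1/a) = 3.793×10¹⁶ × (3.002×10⁻⁹ − 2.739×10⁻⁹) = 9.945×10⁶ m²/s².
v = 3154 m/s = 3.154 km/s.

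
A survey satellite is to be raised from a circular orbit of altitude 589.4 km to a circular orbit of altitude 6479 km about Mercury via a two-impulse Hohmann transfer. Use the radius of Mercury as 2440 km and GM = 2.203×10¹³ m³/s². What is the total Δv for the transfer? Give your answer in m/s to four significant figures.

r₁ = 2440 + 589.4 = 3029.4 km = 3.0294×10⁶ m.
r₂ = 2440 + 6479 = 8919.0 km = 8.9190×10⁶ m.
Transfer ellipse a_t = (r₁ + r₂)/2 = 5.974×10⁶ m.
At r₁: circular v_c1 = √(μ/r₁) = 2697 m/s; transfer-periherm v_p = √[μ(2/r₁ − 1/a_t)] = 3295 m/s.
Δv₁ = v_p − v_c1 = 598.3 m/s.
At r₂: circular v_c2 = √(μ/r₂) = 1572 m/s; transfer-apoherm v_a = √[μ(2/r₂ − 1/a_t)] = 1119 m/s.
Δv₂ = v_c2 − v_a = 452.5 m/s.
Total Δv = Δv₁ + Δv₂ = 1051 m/s.

Δv_total ≈ 1051 m/s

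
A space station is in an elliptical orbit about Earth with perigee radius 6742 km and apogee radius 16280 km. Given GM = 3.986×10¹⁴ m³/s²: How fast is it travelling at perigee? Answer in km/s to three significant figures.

v ≈ 9.14 km/s

Semi-major axis a = (r_p + r_a)/2 = 11511 km = 1.151×10⁷ m.
Vis-viva: v² = μ(2/r − 1/a) = 3.986×10¹⁴ × (2.966×10⁻⁷ − 8.687×10⁻⁸) = 8.362×10⁷ m²/s².
v = 9144 m/s = 9.144 km/s.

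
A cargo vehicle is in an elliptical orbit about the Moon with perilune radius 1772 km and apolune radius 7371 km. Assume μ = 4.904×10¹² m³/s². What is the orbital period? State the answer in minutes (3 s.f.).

Semi-major axis a = (r_p + r_a)/2 = (1772.0 + 7371.0)/2 = 4571.5 km = 4.572×10⁶ m.
By Kepler's third law T = 2π√(a³/μ) = 2π × 4.414×10³ = 2.773×10⁴ s.
= 462.2 minutes.

T ≈ 462 minutes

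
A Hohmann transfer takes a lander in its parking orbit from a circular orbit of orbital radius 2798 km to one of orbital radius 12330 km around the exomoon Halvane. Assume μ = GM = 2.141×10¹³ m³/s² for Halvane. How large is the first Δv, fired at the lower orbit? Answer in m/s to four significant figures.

Δv ≈ 765.5 m/s

r₁ = 2798 km = 2.798×10⁶ m.
r₂ = 12330 km = 1.233×10⁷ m.
Transfer ellipse a_t = (r₁ + r₂)/2 = 7.564×10⁶ m.
At r₁: circular v_c1 = √(μ/r₁) = 2766 m/s; transfer-periapsis v_p = √[μ(2/r₁ − 1/a_t)] = 3532 m/s.
Δv₁ = v_p − v_c1 = 765.5 m/s.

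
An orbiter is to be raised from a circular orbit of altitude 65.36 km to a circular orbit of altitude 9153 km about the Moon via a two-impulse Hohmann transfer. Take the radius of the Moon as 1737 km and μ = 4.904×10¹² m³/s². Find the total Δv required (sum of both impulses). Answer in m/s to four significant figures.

r₁ = 1737 + 65.36 = 1802.4 km = 1.8024×10⁶ m.
r₂ = 1737 + 9153 = 10890 km = 1.0890×10⁷ m.
Transfer ellipse a_t = (r₁ + r₂)/2 = 6.346×10⁶ m.
At r₁: circular v_c1 = √(μ/r₁) = 1650 m/s; transfer-perilune v_p = √[μ(2/r₁ − 1/a_t)] = 2161 m/s.
Δv₁ = v_p − v_c1 = 511.3 m/s.
At r₂: circular v_c2 = √(μ/r₂) = 671.1 m/s; transfer-apolune v_a = √[μ(2/r₂ − 1/a_t)] = 357.6 m/s.
Δv₂ = v_c2 − v_a = 313.4 m/s.
Total Δv = Δv₁ + Δv₂ = 824.7 m/s.

Δv_total ≈ 824.7 m/s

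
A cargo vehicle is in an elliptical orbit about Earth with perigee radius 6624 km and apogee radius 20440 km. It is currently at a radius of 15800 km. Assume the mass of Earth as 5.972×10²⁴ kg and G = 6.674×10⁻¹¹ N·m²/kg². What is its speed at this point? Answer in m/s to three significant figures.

μ = GM = 6.674×10⁻¹¹ × 5.972×10²⁴ = 3.986×10¹⁴ m³/s².
Semi-major axis a = (r_p + r_a)/2 = 13532 km = 1.353×10⁷ m.
Vis-viva: v² = μ(2/r − 1/a) = 3.986×10¹⁴ × (1.266×10⁻⁷ − 7.390×10⁻⁸) = 2.100×10⁷ m²/s².
v = 4582 m/s.

v ≈ 4580 m/s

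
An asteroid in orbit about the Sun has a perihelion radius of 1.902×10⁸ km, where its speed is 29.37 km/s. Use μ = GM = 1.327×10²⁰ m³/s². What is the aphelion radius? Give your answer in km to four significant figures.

r_p = 1.902×10¹¹ m.
Specific energy ε = v²/2 − μ/r = -2.664×10⁸ J/kg, so a = −μ/(2ε) = 2.491×10¹¹ m.
The apsides satisfy r_p + r_a = 2a, so the aphelion radius is 2a − r_p = 3.079×10¹¹ m = 3.0795×10⁸ km.

aphelion radius ≈ 3.079×10⁸ km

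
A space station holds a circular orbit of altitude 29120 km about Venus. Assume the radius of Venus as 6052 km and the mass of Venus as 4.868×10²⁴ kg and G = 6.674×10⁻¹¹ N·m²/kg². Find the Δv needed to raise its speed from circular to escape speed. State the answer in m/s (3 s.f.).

Δv ≈ 1260 m/s

μ = GM = 6.674×10⁻¹¹ × 4.868×10²⁴ = 3.249×10¹⁴ m³/s².
r = 6052 + 29120 = 35172 km = 3.5172×10⁷ m.
Circular speed v_c = √(μ/r) = 3039 m/s.
Escape speed v_esc = √(2μ/r) = √2 × v_c = 4298 m/s.
Δv = v_esc − v_c = 1259 m/s.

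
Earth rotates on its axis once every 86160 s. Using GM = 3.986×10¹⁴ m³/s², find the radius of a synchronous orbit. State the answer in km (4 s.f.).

A synchronous orbit has period T, so by Kepler's third law a = (μT²/4π²)^(1/3).
μT²/4π² = 3.986×10¹⁴ × (8.616×10⁴)² / 39.48 = 7.495×10²² m³.
a = 4.216×10⁷ m = 42163 km.

r_sync ≈ 42160 km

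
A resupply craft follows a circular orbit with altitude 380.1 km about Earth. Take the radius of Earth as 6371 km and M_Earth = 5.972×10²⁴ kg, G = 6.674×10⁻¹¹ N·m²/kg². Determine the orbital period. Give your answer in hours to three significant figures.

μ = GM = 6.674×10⁻¹¹ × 5.972×10²⁴ = 3.986×10¹⁴ m³/s².
r = 6371 + 380.1 = 6751.1 km = 6.7511×10⁶ m.
Kepler's third law: T = 2π√(r³/μ) = 2π√((6.751×10⁶)³ / 3.986×10¹⁴).
r³/μ = 7.720×10⁵ s², so T = 2π × 8.786×10² = 5.521×10³ s.
Converting: 5.521×10³ s ÷ 3600 = 1.534 hours.

T ≈ 1.53 hours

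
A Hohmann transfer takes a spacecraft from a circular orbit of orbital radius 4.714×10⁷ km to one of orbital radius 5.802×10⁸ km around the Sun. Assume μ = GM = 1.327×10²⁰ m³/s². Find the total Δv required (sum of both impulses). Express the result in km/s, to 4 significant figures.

Δv_total ≈ 28.36 km/s

r₁ = 4.714×10⁷ km = 4.714×10¹⁰ m.
r₂ = 5.802×10⁸ km = 5.802×10¹¹ m.
Transfer ellipse a_t = (r₁ + r₂)/2 = 3.137×10¹¹ m.
At r₁: circular v_c1 = √(μ/r₁) = 53060 m/s; transfer-perihelion v_p = √[μ(2/r₁ − 1/a_t)] = 72160 m/s.
Δv₁ = v_p − v_c1 = 19100 m/s.
At r₂: circular v_c2 = √(μ/r₂) = 15120 m/s; transfer-aphelion v_a = √[μ(2/r₂ − 1/a_t)] = 5863 m/s.
Δv₂ = v_c2 − v_a = 9261 m/s.
Total Δv = Δv₁ + Δv₂ = 28360 m/s = 28.36 km/s.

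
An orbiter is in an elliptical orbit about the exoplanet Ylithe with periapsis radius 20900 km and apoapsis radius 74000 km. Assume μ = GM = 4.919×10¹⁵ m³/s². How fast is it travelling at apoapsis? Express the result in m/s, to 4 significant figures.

v ≈ 5411 m/s

Semi-major axis a = (r_p + r_a)/2 = 47450 km = 4.745×10⁷ m.
Vis-viva: v² = μ(2/r − 1/a) = 4.919×10¹⁵ × (2.703×10⁻⁸ − 2.107×10⁻⁸) = 2.928×10⁷ m²/s².
v = 5411 m/s.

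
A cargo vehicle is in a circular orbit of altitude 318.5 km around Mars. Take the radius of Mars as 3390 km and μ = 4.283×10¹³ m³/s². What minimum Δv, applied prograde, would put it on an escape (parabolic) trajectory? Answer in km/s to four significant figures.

Δv ≈ 1.408 km/s

r = 3390 + 318.5 = 3708.5 km = 3.7085×10⁶ m.
Circular speed v_c = √(μ/r) = 3398 m/s.
Escape speed v_esc = √(2μ/r) = √2 × v_c = 4806 m/s.
Δv = v_esc − v_c = 1408 m/s = 1.408 km/s.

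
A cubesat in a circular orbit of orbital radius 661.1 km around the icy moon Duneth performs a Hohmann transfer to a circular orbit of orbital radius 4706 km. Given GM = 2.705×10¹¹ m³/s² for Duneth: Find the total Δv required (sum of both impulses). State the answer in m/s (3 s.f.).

Δv_total ≈ 328 m/s

r₁ = 661.1 km = 6.611×10⁵ m.
r₂ = 4706 km = 4.706×10⁶ m.
Transfer ellipse a_t = (r₁ + r₂)/2 = 2.684×10⁶ m.
At r₁: circular v_c1 = √(μ/r₁) = 639.7 m/s; transfer-periapsis v_p = √[μ(2/r₁ − 1/a_t)] = 847.1 m/s.
Δv₁ = v_p − v_c1 = 207.4 m/s.
At r₂: circular v_c2 = √(μ/r₂) = 239.7 m/s; transfer-apoapsis v_a = √[μ(2/r₂ − 1/a_t)] = 119.0 m/s.
Δv₂ = v_c2 − v_a = 120.8 m/s.
Total Δv = Δv₁ + Δv₂ = 328.2 m/s.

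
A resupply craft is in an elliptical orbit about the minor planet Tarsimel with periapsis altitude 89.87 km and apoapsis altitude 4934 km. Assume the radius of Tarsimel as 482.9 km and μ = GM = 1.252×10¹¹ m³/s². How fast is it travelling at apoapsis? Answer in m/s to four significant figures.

v ≈ 66.49 m/s

r_p = 482.9 + 89.87 = 572.77 km = 5.7277×10⁵ m.
r_a = 482.9 + 4934 = 5416.9 km = 5.4169×10⁶ m.
Semi-major axis a = (r_p + r_a)/2 = 2994.8 km = 2.995×10⁶ m.
Vis-viva: v² = μ(2/r − 1/a) = 1.252×10¹¹ × (3.692×10⁻⁷ − 3.339×10⁻⁷) = 4.420×10³ m²/s².
v = 66.49 m/s.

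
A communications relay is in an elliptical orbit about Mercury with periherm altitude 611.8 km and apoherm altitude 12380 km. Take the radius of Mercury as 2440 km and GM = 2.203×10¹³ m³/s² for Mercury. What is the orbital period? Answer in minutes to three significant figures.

r_p = 2440 + 611.8 = 3051.8 km = 3.0518×10⁶ m.
r_a = 2440 + 12380 = 14820 km = 1.4820×10⁷ m.
Semi-major axis a = (r_p + r_a)/2 = (3051.8 + 14820)/2 = 8935.9 km = 8.936×10⁶ m.
By Kepler's third law T = 2π√(a³/μ) = 2π × 5.691×10³ = 3.576×10⁴ s.
= 596.0 minutes.

T ≈ 596 minutes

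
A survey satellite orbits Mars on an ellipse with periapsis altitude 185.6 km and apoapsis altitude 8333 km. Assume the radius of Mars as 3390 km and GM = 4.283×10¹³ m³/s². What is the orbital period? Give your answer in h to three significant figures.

T ≈ 5.64 h

r_p = 3390 + 185.6 = 3575.6 km = 3.5756×10⁶ m.
r_a = 3390 + 8333 = 11723 km = 1.1723×10⁷ m.
Semi-major axis a = (r_p + r_a)/2 = (3575.6 + 11723)/2 = 7649.3 km = 7.649×10⁶ m.
By Kepler's third law T = 2π√(a³/μ) = 2π × 3.233×10³ = 2.031×10⁴ s.
= 5.642 h.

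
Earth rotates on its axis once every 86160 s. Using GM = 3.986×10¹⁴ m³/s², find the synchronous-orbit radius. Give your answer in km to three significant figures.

r_sync ≈ 42200 km

A synchronous orbit has period T, so by Kepler's third law a = (μT²/4π²)^(1/3).
μT²/4π² = 3.986×10¹⁴ × (8.616×10⁴)² / 39.48 = 7.495×10²² m³.
a = 4.216×10⁷ m = 42163 km.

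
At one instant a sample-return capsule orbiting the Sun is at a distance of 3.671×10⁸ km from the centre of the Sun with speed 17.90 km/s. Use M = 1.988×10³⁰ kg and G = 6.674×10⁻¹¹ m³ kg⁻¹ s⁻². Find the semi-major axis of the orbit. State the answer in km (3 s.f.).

μ = GM = 6.674×10⁻¹¹ × 1.988×10³⁰ = 1.327×10²⁰ m³/s².
r = 3.671×10¹¹ m.
Vis-viva rearranged: 1/a = 2/r − v²/μ = 5.448×10⁻¹² − 2.415×10⁻¹² = 3.033×10⁻¹² m⁻¹.
a = 3.297×10¹¹ m = 3.2969×10⁸ km.

a ≈ 3.30×10⁸ km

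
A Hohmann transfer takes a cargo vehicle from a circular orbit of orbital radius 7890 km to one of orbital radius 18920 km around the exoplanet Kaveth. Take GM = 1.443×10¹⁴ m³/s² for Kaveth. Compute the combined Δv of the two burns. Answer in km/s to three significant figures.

r₁ = 7890 km = 7.890×10⁶ m.
r₂ = 18920 km = 1.892×10⁷ m.
Transfer ellipse a_t = (r₁ + r₂)/2 = 1.340×10⁷ m.
At r₁: circular v_c1 = √(μ/r₁) = 4277 m/s; transfer-periapsis v_p = √[μ(2/r₁ − 1/a_t)] = 5081 m/s.
Δv₁ = v_p − v_c1 = 804.1 m/s.
At r₂: circular v_c2 = √(μ/r₂) = 2762 m/s; transfer-apoapsis v_a = √[μ(2/r₂ − 1/a_t)] = 2119 m/s.
Δv₂ = v_c2 − v_a = 642.9 m/s.
Total Δv = Δv₁ + Δv₂ = 1447 m/s = 1.447 km/s.

Δv_total ≈ 1.45 km/s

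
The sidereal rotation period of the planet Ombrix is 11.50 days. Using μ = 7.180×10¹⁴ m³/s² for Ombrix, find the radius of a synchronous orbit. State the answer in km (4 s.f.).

r_sync ≈ 2.619×10⁵ km

T = 11.50 days = 9.936×10⁵ s.
A synchronous orbit has period T, so by Kepler's third law a = (μT²/4π²)^(1/3).
μT²/4π² = 7.180×10¹⁴ × (9.936×10⁵)² / 39.48 = 1.796×10²⁵ m³.
a = 2.619×10⁸ m = 2.6186×10⁵ km.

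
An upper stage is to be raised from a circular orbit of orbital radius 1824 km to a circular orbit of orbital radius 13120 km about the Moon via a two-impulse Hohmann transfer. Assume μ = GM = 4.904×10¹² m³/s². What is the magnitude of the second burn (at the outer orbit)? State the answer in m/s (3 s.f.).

r₁ = 1824 km = 1.824×10⁶ m.
r₂ = 13120 km = 1.312×10⁷ m.
Transfer ellipse a_t = (r₁ + r₂)/2 = 7.472×10⁶ m.
At r₁: circular v_c1 = √(μ/r₁) = 1640 m/s; transfer-perilune v_p = √[μ(2/r₁ − 1/a_t)] = 2173 m/s.
At r₂: circular v_c2 = √(μ/r₂) = 611.4 m/s; transfer-apolune v_a = √[μ(2/r₂ − 1/a_t)] = 302.1 m/s.
Δv₂ = v_c2 − v_a = 309.3 m/s.

Δv ≈ 309 m/s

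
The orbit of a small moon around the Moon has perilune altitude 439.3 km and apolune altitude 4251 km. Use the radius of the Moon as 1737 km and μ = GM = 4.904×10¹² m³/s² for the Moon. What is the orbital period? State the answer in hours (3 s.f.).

r_p = 1737 + 439.3 = 2176.3 km = 2.1763×10⁶ m.
r_a = 1737 + 4251 = 5988.0 km = 5.9880×10⁶ m.
Semi-major axis a = (r_p + r_a)/2 = (2176.3 + 5988.0)/2 = 4082.2 km = 4.082×10⁶ m.
By Kepler's third law T = 2π√(a³/μ) = 2π × 3.724×10³ = 2.340×10⁴ s.
= 6.500 hours.

T ≈ 6.50 hours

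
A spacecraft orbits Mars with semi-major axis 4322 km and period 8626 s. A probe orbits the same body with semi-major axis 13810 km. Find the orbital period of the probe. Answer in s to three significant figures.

T₂ ≈ 49300 s

Kepler's third law: T² ∝ a³, so T₂ = T₁ (a₂/a₁)^(3/2).
a₂/a₁ = 3.195, (a₂/a₁)^(3/2) = 5.712.
T₂ = 8626 × 5.712 = 49270 s.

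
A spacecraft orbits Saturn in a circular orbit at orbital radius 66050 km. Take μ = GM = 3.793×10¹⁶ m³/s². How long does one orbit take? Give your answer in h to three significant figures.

r = 66050 km = 6.605×10⁷ m.
Kepler's third law: T = 2π√(r³/μ) = 2π√((6.605×10⁷)³ / 3.793×10¹⁶).
r³/μ = 7.597×10⁶ s², so T = 2π × 2.756×10³ = 1.732×10⁴ s.
Converting: 1.732×10⁴ s ÷ 3600 = 4.811 h.

T ≈ 4.81 h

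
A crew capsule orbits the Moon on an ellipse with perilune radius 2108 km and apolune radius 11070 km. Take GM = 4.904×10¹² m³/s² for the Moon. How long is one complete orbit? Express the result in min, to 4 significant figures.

T ≈ 799.8 min

Semi-major axis a = (r_p + r_a)/2 = (2108.0 + 11070)/2 = 6589.0 km = 6.589×10⁶ m.
By Kepler's third law T = 2π√(a³/μ) = 2π × 7.638×10³ = 4.799×10⁴ s.
= 799.8 min.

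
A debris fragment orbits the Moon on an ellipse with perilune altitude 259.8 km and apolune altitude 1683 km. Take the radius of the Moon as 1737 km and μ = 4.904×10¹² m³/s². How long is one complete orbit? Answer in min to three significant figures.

r_p = 1737 + 259.8 = 1996.8 km = 1.9968×10⁶ m.
r_a = 1737 + 1683 = 3420.0 km = 3.4200×10⁶ m.
Semi-major axis a = (r_p + r_a)/2 = (1996.8 + 3420.0)/2 = 2708.4 km = 2.708×10⁶ m.
By Kepler's third law T = 2π√(a³/μ) = 2π × 2.013×10³ = 1.265×10⁴ s.
= 210.8 min.

T ≈ 211 min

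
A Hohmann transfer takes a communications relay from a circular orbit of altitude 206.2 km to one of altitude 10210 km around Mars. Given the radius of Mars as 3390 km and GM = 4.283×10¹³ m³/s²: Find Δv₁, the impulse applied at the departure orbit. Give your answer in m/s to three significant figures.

Δv ≈ 889 m/s

r₁ = 3390 + 206.2 = 3596.2 km = 3.5962×10⁶ m.
r₂ = 3390 + 10210 = 13600 km = 1.3600×10⁷ m.
Transfer ellipse a_t = (r₁ + r₂)/2 = 8.598×10⁶ m.
At r₁: circular v_c1 = √(μ/r₁) = 3451 m/s; transfer-periapsis v_p = √[μ(2/r₁ − 1/a_t)] = 4340 m/s.
Δv₁ = v_p − v_c1 = 889.2 m/s.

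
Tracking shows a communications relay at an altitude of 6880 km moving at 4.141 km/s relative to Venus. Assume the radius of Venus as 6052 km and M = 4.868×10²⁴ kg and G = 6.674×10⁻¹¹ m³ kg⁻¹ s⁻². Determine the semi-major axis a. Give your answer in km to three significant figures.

μ = GM = 6.674×10⁻¹¹ × 4.868×10²⁴ = 3.249×10¹⁴ m³/s².
r = 6052 + 6880 = 12932 km = 1.293×10⁷ m.
Vis-viva rearranged: 1/a = 2/r − v²/μ = 1.547×10⁻⁷ − 5.278×10⁻⁸ = 1.019×10⁻⁷ m⁻¹.
a = 9.816×10⁶ m = 9816.0 km.

a ≈ 9820 km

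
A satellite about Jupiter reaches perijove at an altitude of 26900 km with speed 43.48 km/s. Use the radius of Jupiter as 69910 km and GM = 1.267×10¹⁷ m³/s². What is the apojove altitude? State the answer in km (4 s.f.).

apojove altitude ≈ 1.818×10⁵ km

r_p = 69910 + 26900 = 96810 km = 9.681×10⁷ m.
Specific energy ε = v²/2 − μ/r = -3.635×10⁸ J/kg, so a = −μ/(2ε) = 1.743×10⁸ m.
The apsides satisfy r_p + r_a = 2a, so the apojove radius is 2a − r_p = 2.518×10⁸ m = 2.5175×10⁵ km.
Apojove altitude = 2.5175×10⁵ − 69910 = 1.8184×10⁵ km.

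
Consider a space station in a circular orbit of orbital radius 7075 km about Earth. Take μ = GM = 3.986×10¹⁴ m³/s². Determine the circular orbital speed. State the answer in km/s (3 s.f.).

v ≈ 7.51 km/s

r = 7075 km = 7.075×10⁶ m.
For a circular orbit v = √(μ/r) = √(3.986×10¹⁴ / 7.075×10⁶) = √(5.634×10⁷) = 7506 m/s.
That is 7.506 km/s.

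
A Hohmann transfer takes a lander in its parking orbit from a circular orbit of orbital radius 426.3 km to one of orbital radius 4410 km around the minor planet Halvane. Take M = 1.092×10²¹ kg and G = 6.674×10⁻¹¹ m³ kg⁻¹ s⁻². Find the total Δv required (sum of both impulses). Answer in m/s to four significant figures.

Δv_total ≈ 219.5 m/s

μ = GM = 6.674×10⁻¹¹ × 1.092×10²¹ = 7.288×10¹⁰ m³/s².
r₁ = 426.3 km = 4.263×10⁵ m.
r₂ = 4410 km = 4.410×10⁶ m.
Transfer ellipse a_t = (r₁ + r₂)/2 = 2.418×10⁶ m.
At r₁: circular v_c1 = √(μ/r₁) = 413.5 m/s; transfer-periapsis v_p = √[μ(2/r₁ − 1/a_t)] = 558.4 m/s.
Δv₁ = v_p − v_c1 = 144.9 m/s.
At r₂: circular v_c2 = √(μ/r₂) = 128.6 m/s; transfer-apoapsis v_a = √[μ(2/r₂ − 1/a_t)] = 53.98 m/s.
Δv₂ = v_c2 − v_a = 74.58 m/s.
Total Δv = Δv₁ + Δv₂ = 219.5 m/s.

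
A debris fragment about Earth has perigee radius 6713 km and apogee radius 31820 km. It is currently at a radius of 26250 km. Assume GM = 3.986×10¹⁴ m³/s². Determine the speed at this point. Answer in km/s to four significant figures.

v ≈ 3.111 km/s

Semi-major axis a = (r_p + r_a)/2 = 19266 km = 1.927×10⁷ m.
Vis-viva: v² = μ(2/r − 1/a) = 3.986×10¹⁴ × (7.619×10⁻⁸ − 5.190×10⁻⁸) = 9.681×10⁶ m²/s².
v = 3111 m/s = 3.111 km/s.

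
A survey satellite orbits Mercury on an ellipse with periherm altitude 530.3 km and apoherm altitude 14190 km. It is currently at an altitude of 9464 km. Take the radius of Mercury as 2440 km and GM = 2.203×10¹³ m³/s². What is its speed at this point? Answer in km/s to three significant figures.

r_p = 2440 + 530.3 = 2970.3 km = 2.9703×10⁶ m.
r_a = 2440 + 14190 = 16630 km = 1.6630×10⁷ m.
r = 2440 + 9464 = 11904 km = 1.190×10⁷ m.
Semi-major axis a = (r_p + r_a)/2 = 9800.1 km = 9.800×10⁶ m.
Vis-viva: v² = μ(2/r − 1/a) = 2.203×10¹³ × (1.680×10⁻⁷ − 1.020×10⁻⁷) = 1.453×10⁶ m²/s².
v = 1206 m/s = 1.206 km/s.

v ≈ 1.21 km/s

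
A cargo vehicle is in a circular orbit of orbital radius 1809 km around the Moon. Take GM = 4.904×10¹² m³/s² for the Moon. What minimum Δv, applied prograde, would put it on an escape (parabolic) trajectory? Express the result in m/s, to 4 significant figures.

r = 1809 km = 1.809×10⁶ m.
Circular speed v_c = √(μ/r) = 1646 m/s.
Escape speed v_esc = √(2μ/r) = √2 × v_c = 2328 m/s.
Δv = v_esc − v_c = 682.0 m/s.

Δv ≈ 682.0 m/s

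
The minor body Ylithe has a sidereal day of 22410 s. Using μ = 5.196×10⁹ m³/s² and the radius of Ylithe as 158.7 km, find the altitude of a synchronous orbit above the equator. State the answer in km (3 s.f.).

A synchronous orbit has period T, so by Kepler's third law a = (μT²/4π²)^(1/3).
μT²/4π² = 5.196×10⁹ × (2.241×10⁴)² / 39.48 = 6.610×10¹⁶ m³.
a = 4.043×10⁵ m = 404.33 km.
Altitude h = a − R = 404.33 − 158.7 = 245.63 km.

h_sync ≈ 246 km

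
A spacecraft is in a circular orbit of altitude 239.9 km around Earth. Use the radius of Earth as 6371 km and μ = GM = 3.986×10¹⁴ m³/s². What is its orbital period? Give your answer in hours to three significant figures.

r = 6371 + 239.9 = 6610.9 km = 6.6109×10⁶ m.
Kepler's third law: T = 2π√(r³/μ) = 2π√((6.611×10⁶)³ / 3.986×10¹⁴).
r³/μ = 7.248×10⁵ s², so T = 2π × 8.514×10² = 5.349×10³ s.
Converting: 5.349×10³ s ÷ 3600 = 1.486 hours.

T ≈ 1.49 hours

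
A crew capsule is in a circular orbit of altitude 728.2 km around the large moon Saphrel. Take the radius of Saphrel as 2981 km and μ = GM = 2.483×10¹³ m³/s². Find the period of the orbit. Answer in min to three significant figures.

T ≈ 150 min

r = 2981 + 728.2 = 3709.2 km = 3.7092×10⁶ m.
Kepler's third law: T = 2π√(r³/μ) = 2π√((3.709×10⁶)³ / 2.483×10¹³).
r³/μ = 2.055×10⁶ s², so T = 2π × 1.434×10³ = 9.008×10³ s.
Converting: 9.008×10³ s ÷ 60.00 = 150.1 min.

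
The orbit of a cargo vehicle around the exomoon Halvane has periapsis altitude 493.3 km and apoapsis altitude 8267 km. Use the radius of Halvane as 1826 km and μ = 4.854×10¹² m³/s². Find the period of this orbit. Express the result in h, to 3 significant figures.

r_p = 1826 + 493.3 = 2319.3 km = 2.3193×10⁶ m.
r_a = 1826 + 8267 = 10093 km = 1.0093×10⁷ m.
Semi-major axis a = (r_p + r_a)/2 = (2319.3 + 10093)/2 = 6206.1 km = 6.206×10⁶ m.
By Kepler's third law T = 2π√(a³/μ) = 2π × 7.018×10³ = 4.409×10⁴ s.
= 12.25 h.

T ≈ 12.2 h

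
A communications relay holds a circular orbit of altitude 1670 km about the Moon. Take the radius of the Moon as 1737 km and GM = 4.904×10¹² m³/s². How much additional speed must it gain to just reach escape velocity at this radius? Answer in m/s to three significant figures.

Δv ≈ 497 m/s

r = 1737 + 1670 = 3407.0 km = 3.4070×10⁶ m.
Circular speed v_c = √(μ/r) = 1200 m/s.
Escape speed v_esc = √(2μ/r) = √2 × v_c = 1697 m/s.
Δv = v_esc − v_c = 497.0 m/s.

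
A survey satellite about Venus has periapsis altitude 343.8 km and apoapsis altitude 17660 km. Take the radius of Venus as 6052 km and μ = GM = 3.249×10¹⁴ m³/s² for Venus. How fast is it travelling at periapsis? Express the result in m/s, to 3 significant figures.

r_p = 6052 + 343.8 = 6395.8 km = 6.3958×10⁶ m.
r_a = 6052 + 17660 = 23712 km = 2.3712×10⁷ m.
Semi-major axis a = (r_p + r_a)/2 = 15054 km = 1.505×10⁷ m.
Vis-viva: v² = μ(2/r − 1/a) = 3.249×10¹⁴ × (3.127×10⁻⁷ − 6.643×10⁻⁸) = 8.002×10⁷ m²/s².
v = 8945 m/s.

v ≈ 8950 m/s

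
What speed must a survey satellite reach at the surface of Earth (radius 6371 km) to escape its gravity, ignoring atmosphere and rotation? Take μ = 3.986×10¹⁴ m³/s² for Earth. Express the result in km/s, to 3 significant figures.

r = R = 6.371×10⁶ m.
Escape speed v_esc = √(2μ/r) = √(2 × 3.986×10¹⁴ / 6.371×10⁶) = √(1.251×10⁸) = 11190 m/s.
= 11.19 km/s.

v_esc ≈ 11.2 km/s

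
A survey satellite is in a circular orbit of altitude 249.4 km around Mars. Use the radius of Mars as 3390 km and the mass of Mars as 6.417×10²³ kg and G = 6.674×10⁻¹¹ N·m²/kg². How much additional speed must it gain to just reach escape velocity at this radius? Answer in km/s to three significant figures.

μ = GM = 6.674×10⁻¹¹ × 6.417×10²³ = 4.283×10¹³ m³/s².
r = 3390 + 249.4 = 3639.4 km = 3.6394×10⁶ m.
Circular speed v_c = √(μ/r) = 3430 m/s.
Escape speed v_esc = √(2μ/r) = √2 × v_c = 4851 m/s.
Δv = v_esc − v_c = 1421 m/s = 1.421 km/s.

Δv ≈ 1.42 km/s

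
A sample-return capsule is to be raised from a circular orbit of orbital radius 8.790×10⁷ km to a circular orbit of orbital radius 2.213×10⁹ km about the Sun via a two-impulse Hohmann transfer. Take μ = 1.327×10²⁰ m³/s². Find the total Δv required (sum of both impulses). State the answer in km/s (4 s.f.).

Δv_total ≈ 20.64 km/s

r₁ = 8.790×10⁷ km = 8.790×10¹⁰ m.
r₂ = 2.213×10⁹ km = 2.213×10¹² m.
Transfer ellipse a_t = (r₁ + r₂)/2 = 1.150×10¹² m.
At r₁: circular v_c1 = √(μ/r₁) = 38850 m/s; transfer-perihelion v_p = √[μ(2/r₁ − 1/a_t)] = 53890 m/s.
Δv₁ = v_p − v_c1 = 15030 m/s.
At r₂: circular v_c2 = √(μ/r₂) = 7744 m/s; transfer-aphelion v_a = √[μ(2/r₂ − 1/a_t)] = 2140 m/s.
Δv₂ = v_c2 − v_a = 5603 m/s.
Total Δv = Δv₁ + Δv₂ = 20640 m/s = 20.64 km/s.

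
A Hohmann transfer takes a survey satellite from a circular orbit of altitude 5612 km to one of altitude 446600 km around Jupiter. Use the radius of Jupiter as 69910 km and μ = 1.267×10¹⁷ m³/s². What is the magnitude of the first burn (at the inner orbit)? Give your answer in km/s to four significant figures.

Δv ≈ 13.15 km/s

r₁ = 69910 + 5612 = 75522 km = 7.5522×10⁷ m.
r₂ = 69910 + 446600 = 516510 km = 5.1651×10⁸ m.
Transfer ellipse a_t = (r₁ + r₂)/2 = 2.960×10⁸ m.
At r₁: circular v_c1 = √(μ/r₁) = 40960 m/s; transfer-perijove v_p = √[μ(2/r₁ − 1/a_t)] = 54100 m/s.
Δv₁ = v_p − v_c1 = 13150 m/s.
= 13.15 km/s.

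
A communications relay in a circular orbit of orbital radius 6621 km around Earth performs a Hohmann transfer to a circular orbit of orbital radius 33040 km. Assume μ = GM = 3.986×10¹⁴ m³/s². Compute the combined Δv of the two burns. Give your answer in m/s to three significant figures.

Δv_total ≈ 3720 m/s

r₁ = 6621 km = 6.621×10⁶ m.
r₂ = 33040 km = 3.304×10⁷ m.
Transfer ellipse a_t = (r₁ + r₂)/2 = 1.983×10⁷ m.
At r₁: circular v_c1 = √(μ/r₁) = 7759 m/s; transfer-perigee v_p = √[μ(2/r₁ − 1/a_t)] = 10020 m/s.
Δv₁ = v_p − v_c1 = 2256 m/s.
At r₂: circular v_c2 = √(μ/r₂) = 3473 m/s; transfer-apogee v_a = √[μ(2/r₂ − 1/a_t)] = 2007 m/s.
Δv₂ = v_c2 − v_a = 1466 m/s.
Total Δv = Δv₁ + Δv₂ = 3723 m/s.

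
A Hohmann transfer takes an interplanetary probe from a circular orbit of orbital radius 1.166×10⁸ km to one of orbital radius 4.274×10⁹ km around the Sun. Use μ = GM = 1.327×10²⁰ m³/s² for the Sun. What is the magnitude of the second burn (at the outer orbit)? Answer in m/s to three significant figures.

Δv ≈ 4290 m/s

r₁ = 1.166×10⁸ km = 1.166×10¹¹ m.
r₂ = 4.274×10⁹ km = 4.274×10¹² m.
Transfer ellipse a_t = (r₁ + r₂)/2 = 2.195×10¹² m.
At r₁: circular v_c1 = √(μ/r₁) = 33740 m/s; transfer-perihelion v_p = √[μ(2/r₁ − 1/a_t)] = 47070 m/s.
At r₂: circular v_c2 = √(μ/r₂) = 5572 m/s; transfer-aphelion v_a = √[μ(2/r₂ − 1/a_t)] = 1284 m/s.
Δv₂ = v_c2 − v_a = 4288 m/s.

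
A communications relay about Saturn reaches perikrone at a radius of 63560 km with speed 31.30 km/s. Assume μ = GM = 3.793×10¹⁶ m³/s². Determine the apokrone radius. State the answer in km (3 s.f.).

apokrone radius ≈ 2.91×10⁵ km

r_p = 6.356×10⁷ m.
Specific energy ε = v²/2 − μ/r = -1.069×10⁸ J/kg, so a = −μ/(2ε) = 1.774×10⁸ m.
The apsides satisfy r_p + r_a = 2a, so the apokrone radius is 2a − r_p = 2.912×10⁸ m = 2.9121×10⁵ km.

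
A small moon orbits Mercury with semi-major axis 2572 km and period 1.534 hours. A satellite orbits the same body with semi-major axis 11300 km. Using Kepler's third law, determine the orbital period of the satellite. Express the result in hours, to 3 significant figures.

Kepler's third law: T² ∝ a³, so T₂ = T₁ (a₂/a₁)^(3/2).
a₂/a₁ = 4.393, (a₂/a₁)^(3/2) = 9.209.
T₂ = 1.534 × 9.209 = 14.13 hours.

T₂ ≈ 14.1 hours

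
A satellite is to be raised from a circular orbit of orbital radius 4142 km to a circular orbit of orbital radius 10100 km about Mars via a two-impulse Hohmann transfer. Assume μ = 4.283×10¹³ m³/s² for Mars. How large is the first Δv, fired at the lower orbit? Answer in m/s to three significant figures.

r₁ = 4142 km = 4.142×10⁶ m.
r₂ = 10100 km = 1.010×10⁷ m.
Transfer ellipse a_t = (r₁ + r₂)/2 = 7.121×10⁶ m.
At r₁: circular v_c1 = √(μ/r₁) = 3216 m/s; transfer-periapsis v_p = √[μ(2/r₁ − 1/a_t)] = 3830 m/s.
Δv₁ = v_p − v_c1 = 614.0 m/s.

Δv ≈ 614 m/s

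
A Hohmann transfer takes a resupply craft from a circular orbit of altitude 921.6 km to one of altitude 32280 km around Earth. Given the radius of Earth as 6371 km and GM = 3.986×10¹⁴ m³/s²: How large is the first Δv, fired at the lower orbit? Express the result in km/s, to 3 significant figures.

Δv ≈ 2.20 km/s

r₁ = 6371 + 921.6 = 7292.6 km = 7.2926×10⁶ m.
r₂ = 6371 + 32280 = 38651 km = 3.8651×10⁷ m.
Transfer ellipse a_t = (r₁ + r₂)/2 = 2.297×10⁷ m.
At r₁: circular v_c1 = √(μ/r₁) = 7393 m/s; transfer-perigee v_p = √[μ(2/r₁ − 1/a_t)] = 9590 m/s.
Δv₁ = v_p − v_c1 = 2197 m/s.
= 2.197 km/s.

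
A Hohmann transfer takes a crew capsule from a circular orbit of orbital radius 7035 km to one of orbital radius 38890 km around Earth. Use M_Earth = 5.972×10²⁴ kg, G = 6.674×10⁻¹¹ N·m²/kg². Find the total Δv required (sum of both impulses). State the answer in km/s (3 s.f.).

Δv_total ≈ 3.70 km/s

μ = GM = 6.674×10⁻¹¹ × 5.972×10²⁴ = 3.986×10¹⁴ m³/s².
r₁ = 7035 km = 7.035×10⁶ m.
r₂ = 38890 km = 3.889×10⁷ m.
Transfer ellipse a_t = (r₁ + r₂)/2 = 2.296×10⁷ m.
At r₁: circular v_c1 = √(μ/r₁) = 7527 m/s; transfer-perigee v_p = √[μ(2/r₁ − 1/a_t)] = 9796 m/s.
Δv₁ = v_p − v_c1 = 2269 m/s.
At r₂: circular v_c2 = √(μ/r₂) = 3201 m/s; transfer-apogee v_a = √[μ(2/r₂ − 1/a_t)] = 1772 m/s.
Δv₂ = v_c2 − v_a = 1429 m/s.
Total Δv = Δv₁ + Δv₂ = 3698 m/s = 3.698 km/s.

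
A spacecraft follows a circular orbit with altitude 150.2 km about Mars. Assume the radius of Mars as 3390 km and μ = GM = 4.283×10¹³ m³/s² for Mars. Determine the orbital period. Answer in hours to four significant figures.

T ≈ 1.776 hours

r = 3390 + 150.2 = 3540.2 km = 3.5402×10⁶ m.
Kepler's third law: T = 2π√(r³/μ) = 2π√((3.540×10⁶)³ / 4.283×10¹³).
r³/μ = 1.036×10⁶ s², so T = 2π × 1.018×10³ = 6.395×10³ s.
Converting: 6.395×10³ s ÷ 3600 = 1.776 hours.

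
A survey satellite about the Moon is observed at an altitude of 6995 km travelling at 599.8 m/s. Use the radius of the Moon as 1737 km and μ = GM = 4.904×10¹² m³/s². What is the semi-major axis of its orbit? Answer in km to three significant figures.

r = 1737 + 6995 = 8732.0 km = 8.732×10⁶ m.
Specific orbital energy ε = v²/2 − μ/r = (599.8)²/2 − 4.904×10¹²/8.732×10⁶ = -3.817×10⁵ J/kg.
Since ε = −μ/(2a), a = −μ/(2ε) = 6.423×10⁶ m = 6423.3 km.

a ≈ 6420 km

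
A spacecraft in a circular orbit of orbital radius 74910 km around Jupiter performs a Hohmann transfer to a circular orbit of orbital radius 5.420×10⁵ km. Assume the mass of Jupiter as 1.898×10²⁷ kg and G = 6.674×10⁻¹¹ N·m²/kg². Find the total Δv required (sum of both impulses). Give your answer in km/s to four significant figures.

μ = GM = 6.674×10⁻¹¹ × 1.898×10²⁷ = 1.267×10¹⁷ m³/s².
r₁ = 74910 km = 7.491×10⁷ m.
r₂ = 5.420×10⁵ km = 5.420×10⁸ m.
Transfer ellipse a_t = (r₁ + r₂)/2 = 3.085×10⁸ m.
At r₁: circular v_c1 = √(μ/r₁) = 41120 m/s; transfer-perijove v_p = √[μ(2/r₁ − 1/a_t)] = 54510 m/s.
Δv₁ = v_p − v_c1 = 13390 m/s.
At r₂: circular v_c2 = √(μ/r₂) = 15290 m/s; transfer-apojove v_a = √[μ(2/r₂ − 1/a_t)] = 7534 m/s.
Δv₂ = v_c2 − v_a = 7754 m/s.
Total Δv = Δv₁ + Δv₂ = 21140 m/s = 21.14 km/s.

Δv_total ≈ 21.14 km/s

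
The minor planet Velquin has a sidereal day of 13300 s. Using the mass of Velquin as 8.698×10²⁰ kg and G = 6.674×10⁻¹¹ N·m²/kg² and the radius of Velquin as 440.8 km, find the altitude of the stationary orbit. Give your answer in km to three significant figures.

h_sync ≈ 198 km

μ = GM = 6.674×10⁻¹¹ × 8.698×10²⁰ = 5.805×10¹⁰ m³/s².
A synchronous orbit has period T, so by Kepler's third law a = (μT²/4π²)^(1/3).
μT²/4π² = 5.805×10¹⁰ × (1.330×10⁴)² / 39.48 = 2.601×10¹⁷ m³.
a = 6.383×10⁵ m = 638.34 km.
Altitude h = a − R = 638.34 − 440.8 = 197.54 km.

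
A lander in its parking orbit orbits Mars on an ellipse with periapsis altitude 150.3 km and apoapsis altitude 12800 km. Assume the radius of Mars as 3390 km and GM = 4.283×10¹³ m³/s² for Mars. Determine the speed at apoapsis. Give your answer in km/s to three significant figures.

r_p = 3390 + 150.3 = 3540.3 km = 3.5403×10⁶ m.
r_a = 3390 + 12800 = 16190 km = 1.6190×10⁷ m.
Semi-major axis a = (r_p + r_a)/2 = 9865.1 km = 9.865×10⁶ m.
Vis-viva: v² = μ(2/r − 1/a) = 4.283×10¹³ × (1.235×10⁻⁷ − 1.014×10⁻⁷) = 9.494×10⁵ m²/s².
v = 974.4 m/s = 0.9744 km/s.

v ≈ 0.974 km/s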